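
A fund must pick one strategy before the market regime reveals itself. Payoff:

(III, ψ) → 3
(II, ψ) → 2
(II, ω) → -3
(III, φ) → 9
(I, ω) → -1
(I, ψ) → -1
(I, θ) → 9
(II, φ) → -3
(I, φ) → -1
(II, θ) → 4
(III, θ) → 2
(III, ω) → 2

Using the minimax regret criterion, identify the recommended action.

III

Column bests: θ=9, φ=9, ψ=3, ω=2.
I regrets: 0, 10, 4, 3 → max 10
II regrets: 5, 12, 1, 5 → max 12
III regrets: 7, 0, 0, 0 → max 7
Smallest max regret = 7 → III.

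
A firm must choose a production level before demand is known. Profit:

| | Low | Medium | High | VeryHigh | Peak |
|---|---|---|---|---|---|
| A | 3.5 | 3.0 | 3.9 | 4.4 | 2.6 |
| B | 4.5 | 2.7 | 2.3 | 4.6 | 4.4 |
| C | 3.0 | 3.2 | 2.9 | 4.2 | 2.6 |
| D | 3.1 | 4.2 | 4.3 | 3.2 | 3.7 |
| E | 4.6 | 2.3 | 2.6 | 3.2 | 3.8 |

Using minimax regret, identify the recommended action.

D

Column bests: Low=4.6, Medium=4.2, High=4.3, VeryHigh=4.6, Peak=4.4.
A regrets: 1.1, 1.2, 0.4, 0.2, 1.8 → max 1.8
B regrets: 0.1, 1.5, 2.0, 0.0, 0.0 → max 2.0
C regrets: 1.6, 1.0, 1.4, 0.4, 1.8 → max 1.8
D regrets: 1.5, 0.0, 0.0, 1.4, 0.7 → max 1.5
E regrets: 0.0, 1.9, 1.7, 1.4, 0.6 → max 1.9
Smallest max regret = 1.5 → D.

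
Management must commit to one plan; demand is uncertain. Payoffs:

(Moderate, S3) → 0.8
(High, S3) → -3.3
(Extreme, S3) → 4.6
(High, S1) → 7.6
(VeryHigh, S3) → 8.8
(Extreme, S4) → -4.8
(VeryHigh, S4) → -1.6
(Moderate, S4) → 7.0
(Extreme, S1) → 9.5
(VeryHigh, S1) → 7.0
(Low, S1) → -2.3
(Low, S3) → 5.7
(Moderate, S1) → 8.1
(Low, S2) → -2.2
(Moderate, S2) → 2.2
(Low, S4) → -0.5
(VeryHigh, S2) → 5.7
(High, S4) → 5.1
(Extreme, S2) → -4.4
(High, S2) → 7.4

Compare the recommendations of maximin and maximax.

maximin → Moderate; maximax → Extreme (disagree)

Row minima: Low=-2.3, Moderate=0.8, High=-3.3, VeryHigh=-1.6, Extreme=-4.8
Best worst-case = 0.8 → Moderate.
Row maxima: Low=5.7, Moderate=8.1, High=7.6, VeryHigh=8.8, Extreme=9.5
Best best-case = 9.5 → Extreme.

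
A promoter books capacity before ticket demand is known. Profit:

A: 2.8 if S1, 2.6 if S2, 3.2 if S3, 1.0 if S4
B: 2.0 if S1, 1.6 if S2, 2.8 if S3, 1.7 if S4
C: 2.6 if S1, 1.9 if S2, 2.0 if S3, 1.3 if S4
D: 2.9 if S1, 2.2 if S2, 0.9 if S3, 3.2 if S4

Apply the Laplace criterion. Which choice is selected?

Row averages: A=2.4, B=2.025, C=1.95, D=2.3
Highest average = 2.4 → A.

A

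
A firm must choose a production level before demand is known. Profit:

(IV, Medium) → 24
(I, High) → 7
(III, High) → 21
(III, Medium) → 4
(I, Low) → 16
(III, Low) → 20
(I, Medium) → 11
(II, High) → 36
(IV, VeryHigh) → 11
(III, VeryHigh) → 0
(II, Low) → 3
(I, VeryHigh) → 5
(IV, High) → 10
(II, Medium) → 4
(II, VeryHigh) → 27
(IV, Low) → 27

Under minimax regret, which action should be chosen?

Column bests: Low=27, Medium=24, High=36, VeryHigh=27.
I regrets: 11, 13, 29, 22 → max 29
II regrets: 24, 20, 0, 0 → max 24
III regrets: 7, 20, 15, 27 → max 27
IV regrets: 0, 0, 26, 16 → max 26
Smallest max regret = 24 → II.

II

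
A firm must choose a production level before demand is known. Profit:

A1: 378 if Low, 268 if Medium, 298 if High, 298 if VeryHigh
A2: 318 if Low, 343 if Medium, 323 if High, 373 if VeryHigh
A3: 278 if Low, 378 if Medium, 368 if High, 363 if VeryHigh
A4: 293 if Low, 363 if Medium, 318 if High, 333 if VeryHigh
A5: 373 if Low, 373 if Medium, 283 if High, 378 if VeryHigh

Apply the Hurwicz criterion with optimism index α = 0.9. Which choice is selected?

A1: 0.9·378 + 0.1·268 = 367
A2: 0.9·373 + 0.1·318 = 367.5
A3: 0.9·378 + 0.1·278 = 368
A4: 0.9·363 + 0.1·293 = 356
A5: 0.9·378 + 0.1·283 = 368.5
Highest Hurwicz score = 368.5 → A5.

A5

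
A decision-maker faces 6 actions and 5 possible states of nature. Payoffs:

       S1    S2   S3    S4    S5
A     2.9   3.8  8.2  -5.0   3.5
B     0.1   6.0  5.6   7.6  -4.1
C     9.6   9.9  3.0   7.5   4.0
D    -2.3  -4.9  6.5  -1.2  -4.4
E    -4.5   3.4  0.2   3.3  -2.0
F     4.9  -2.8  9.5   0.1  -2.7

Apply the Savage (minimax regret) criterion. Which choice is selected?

Column bests: S1=9.6, S2=9.9, S3=9.5, S4=7.6, S5=4.0.
A regrets: 6.7, 6.1, 1.3, 12.6, 0.5 → max 12.6
B regrets: 9.5, 3.9, 3.9, 0.0, 8.1 → max 9.5
C regrets: 0.0, 0.0, 6.5, 0.1, 0.0 → max 6.5
D regrets: 11.9, 14.8, 3.0, 8.8, 8.4 → max 14.8
E regrets: 14.1, 6.5, 9.3, 4.3, 6.0 → max 14.1
F regrets: 4.7, 12.7, 0.0, 7.5, 6.7 → max 12.7
Smallest max regret = 6.5 → C.

C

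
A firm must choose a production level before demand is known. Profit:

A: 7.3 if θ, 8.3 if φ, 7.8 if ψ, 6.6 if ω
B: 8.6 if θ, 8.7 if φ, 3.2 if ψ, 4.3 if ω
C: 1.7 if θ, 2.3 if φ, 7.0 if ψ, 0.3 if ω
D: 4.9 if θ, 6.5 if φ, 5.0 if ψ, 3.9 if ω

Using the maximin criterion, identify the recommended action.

A

Row minima: A=6.6, B=3.2, C=0.3, D=3.9
Best worst-case = 6.6 → A.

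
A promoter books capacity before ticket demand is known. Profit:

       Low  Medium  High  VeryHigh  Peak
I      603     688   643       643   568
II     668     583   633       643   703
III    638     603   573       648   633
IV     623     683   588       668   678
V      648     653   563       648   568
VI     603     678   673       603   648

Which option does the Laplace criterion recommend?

Row averages: I=629, II=646, III=619, IV=648, V=616, VI=641
Highest average = 648 → IV.

IV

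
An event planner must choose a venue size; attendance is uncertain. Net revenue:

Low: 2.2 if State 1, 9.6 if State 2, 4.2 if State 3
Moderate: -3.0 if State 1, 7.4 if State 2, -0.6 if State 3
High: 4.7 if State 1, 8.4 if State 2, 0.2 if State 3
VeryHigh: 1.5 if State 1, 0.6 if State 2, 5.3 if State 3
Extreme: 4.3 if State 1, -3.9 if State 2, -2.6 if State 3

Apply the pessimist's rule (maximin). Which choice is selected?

Row minima: Low=2.2, Moderate=-3.0, High=0.2, VeryHigh=0.6, Extreme=-3.9
Best worst-case = 2.2 → Low.

Low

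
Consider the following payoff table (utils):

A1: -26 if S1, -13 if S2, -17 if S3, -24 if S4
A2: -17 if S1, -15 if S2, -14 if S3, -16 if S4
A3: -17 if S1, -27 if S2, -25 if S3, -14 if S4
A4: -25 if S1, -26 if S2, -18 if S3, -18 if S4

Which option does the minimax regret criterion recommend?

A2

Column bests: S1=-17, S2=-13, S3=-14, S4=-14.
A1 regrets: 9, 0, 3, 10 → max 10
A2 regrets: 0, 2, 0, 2 → max 2
A3 regrets: 0, 14, 11, 0 → max 14
A4 regrets: 8, 13, 4, 4 → max 13
Smallest max regret = 2 → A2.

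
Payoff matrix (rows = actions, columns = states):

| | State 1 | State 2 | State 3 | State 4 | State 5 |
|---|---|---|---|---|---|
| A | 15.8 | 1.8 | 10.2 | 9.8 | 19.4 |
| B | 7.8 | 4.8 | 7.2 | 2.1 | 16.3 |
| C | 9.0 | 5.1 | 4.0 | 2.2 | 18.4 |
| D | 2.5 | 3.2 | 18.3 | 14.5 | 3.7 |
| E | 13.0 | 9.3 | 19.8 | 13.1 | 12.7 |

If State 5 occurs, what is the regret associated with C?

1.0

Best payoff under State 5 is 19.4.
Regret = 19.4 − 18.4 = 1.0.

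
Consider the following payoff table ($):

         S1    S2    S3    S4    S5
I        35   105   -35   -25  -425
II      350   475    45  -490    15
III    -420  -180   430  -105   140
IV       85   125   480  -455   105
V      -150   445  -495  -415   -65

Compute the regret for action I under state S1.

Best payoff under S1 is 350.
Regret = 350 − 35 = 315.

315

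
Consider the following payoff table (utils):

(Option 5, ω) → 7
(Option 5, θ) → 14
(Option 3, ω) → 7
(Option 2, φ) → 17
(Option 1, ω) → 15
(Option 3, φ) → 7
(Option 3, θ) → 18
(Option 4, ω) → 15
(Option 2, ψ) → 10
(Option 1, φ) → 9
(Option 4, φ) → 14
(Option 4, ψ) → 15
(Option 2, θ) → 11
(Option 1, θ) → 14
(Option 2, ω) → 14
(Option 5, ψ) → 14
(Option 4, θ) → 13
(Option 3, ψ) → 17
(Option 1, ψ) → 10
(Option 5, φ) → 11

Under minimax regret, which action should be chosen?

Option 4

Column bests: θ=18, φ=17, ψ=17, ω=15.
Option 1 regrets: 4, 8, 7, 0 → max 8
Option 2 regrets: 7, 0, 7, 1 → max 7
Option 3 regrets: 0, 10, 0, 8 → max 10
Option 4 regrets: 5, 3, 2, 0 → max 5
Option 5 regrets: 4, 6, 3, 8 → max 8
Smallest max regret = 5 → Option 4.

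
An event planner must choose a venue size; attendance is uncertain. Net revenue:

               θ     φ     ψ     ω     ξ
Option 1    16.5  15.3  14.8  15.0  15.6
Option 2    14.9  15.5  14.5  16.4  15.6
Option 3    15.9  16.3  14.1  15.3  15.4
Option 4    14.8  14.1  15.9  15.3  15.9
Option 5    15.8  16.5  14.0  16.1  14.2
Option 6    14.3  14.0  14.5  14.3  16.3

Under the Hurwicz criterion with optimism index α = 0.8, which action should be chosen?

Option 1: 0.8·16.5 + 0.2·14.8 = 16.16
Option 2: 0.8·16.4 + 0.2·14.5 = 16.02
Option 3: 0.8·16.3 + 0.2·14.1 = 15.86
Option 4: 0.8·15.9 + 0.2·14.1 = 15.54
Option 5: 0.8·16.5 + 0.2·14.0 = 16
Option 6: 0.8·16.3 + 0.2·14.0 = 15.84
Highest Hurwicz score = 16.16 → Option 1.

Option 1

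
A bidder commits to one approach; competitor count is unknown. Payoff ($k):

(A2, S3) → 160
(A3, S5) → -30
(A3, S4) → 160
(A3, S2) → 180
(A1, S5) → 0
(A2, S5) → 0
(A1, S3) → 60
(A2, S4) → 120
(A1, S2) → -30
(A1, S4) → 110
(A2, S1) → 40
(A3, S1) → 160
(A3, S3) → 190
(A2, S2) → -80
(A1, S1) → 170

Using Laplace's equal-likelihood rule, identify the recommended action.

Row averages: A1=62, A2=48, A3=132
Highest average = 132 → A3.

A3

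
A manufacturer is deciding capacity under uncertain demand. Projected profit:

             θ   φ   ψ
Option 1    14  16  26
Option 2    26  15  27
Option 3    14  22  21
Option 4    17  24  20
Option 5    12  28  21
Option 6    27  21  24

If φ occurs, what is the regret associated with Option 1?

12

Best payoff under φ is 28.
Regret = 28 − 16 = 12.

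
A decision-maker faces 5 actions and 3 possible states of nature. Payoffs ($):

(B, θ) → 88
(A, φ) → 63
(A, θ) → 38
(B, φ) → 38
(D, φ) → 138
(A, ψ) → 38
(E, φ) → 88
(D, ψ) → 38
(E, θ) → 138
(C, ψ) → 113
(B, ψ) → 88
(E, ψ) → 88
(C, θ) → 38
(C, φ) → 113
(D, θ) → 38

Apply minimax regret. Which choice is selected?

Column bests: θ=138, φ=138, ψ=113.
A regrets: 100, 75, 75 → max 100
B regrets: 50, 100, 25 → max 100
C regrets: 100, 25, 0 → max 100
D regrets: 100, 0, 75 → max 100
E regrets: 0, 50, 25 → max 50
Smallest max regret = 50 → E.

E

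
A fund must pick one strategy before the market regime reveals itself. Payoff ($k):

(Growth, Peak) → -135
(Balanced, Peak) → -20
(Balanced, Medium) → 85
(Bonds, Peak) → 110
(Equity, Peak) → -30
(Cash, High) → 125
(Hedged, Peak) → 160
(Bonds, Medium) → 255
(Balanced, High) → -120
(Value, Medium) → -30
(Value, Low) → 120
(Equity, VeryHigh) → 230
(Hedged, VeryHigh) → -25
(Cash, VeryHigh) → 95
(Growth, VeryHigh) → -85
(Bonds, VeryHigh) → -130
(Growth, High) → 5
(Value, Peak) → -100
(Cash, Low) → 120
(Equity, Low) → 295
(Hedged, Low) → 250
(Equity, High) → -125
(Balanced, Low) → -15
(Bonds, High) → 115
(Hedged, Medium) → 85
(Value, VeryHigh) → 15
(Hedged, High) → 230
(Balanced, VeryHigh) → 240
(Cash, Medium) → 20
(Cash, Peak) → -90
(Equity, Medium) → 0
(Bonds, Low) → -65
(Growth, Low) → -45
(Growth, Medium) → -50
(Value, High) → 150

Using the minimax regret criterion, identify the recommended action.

Column bests: Low=295, Medium=255, High=230, VeryHigh=240, Peak=160.
Hedged regrets: 45, 170, 0, 265, 0 → max 265
Value regrets: 175, 285, 80, 225, 260 → max 285
Bonds regrets: 360, 0, 115, 370, 50 → max 370
Equity regrets: 0, 255, 355, 10, 190 → max 355
Cash regrets: 175, 235, 105, 145, 250 → max 250
Balanced regrets: 310, 170, 350, 0, 180 → max 350
Growth regrets: 340, 305, 225, 325, 295 → max 340
Smallest max regret = 250 → Cash.

Cash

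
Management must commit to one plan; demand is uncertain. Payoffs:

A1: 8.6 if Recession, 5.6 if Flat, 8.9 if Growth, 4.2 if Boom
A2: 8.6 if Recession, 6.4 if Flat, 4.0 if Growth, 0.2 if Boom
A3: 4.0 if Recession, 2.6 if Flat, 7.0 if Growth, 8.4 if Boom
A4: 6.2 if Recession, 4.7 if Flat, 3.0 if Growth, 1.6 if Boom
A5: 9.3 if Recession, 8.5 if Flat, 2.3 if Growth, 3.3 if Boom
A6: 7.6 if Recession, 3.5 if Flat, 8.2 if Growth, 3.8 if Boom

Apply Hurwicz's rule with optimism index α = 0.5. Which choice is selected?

A1: 0.5·8.9 + 0.5·4.2 = 6.55
A2: 0.5·8.6 + 0.5·0.2 = 4.4
A3: 0.5·8.4 + 0.5·2.6 = 5.5
A4: 0.5·6.2 + 0.5·1.6 = 3.9
A5: 0.5·9.3 + 0.5·2.3 = 5.8
A6: 0.5·8.2 + 0.5·3.5 = 5.85
Highest Hurwicz score = 6.55 → A1.

A1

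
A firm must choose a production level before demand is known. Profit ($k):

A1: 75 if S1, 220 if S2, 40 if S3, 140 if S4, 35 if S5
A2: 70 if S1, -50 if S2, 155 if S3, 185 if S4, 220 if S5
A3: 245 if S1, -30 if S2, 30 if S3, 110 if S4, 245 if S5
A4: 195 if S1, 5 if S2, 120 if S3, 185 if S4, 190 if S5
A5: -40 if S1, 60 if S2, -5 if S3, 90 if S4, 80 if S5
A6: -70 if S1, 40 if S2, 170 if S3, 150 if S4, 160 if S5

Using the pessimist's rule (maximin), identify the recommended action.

A1

Row minima: A1=35, A2=-50, A3=-30, A4=5, A5=-40, A6=-70
Best worst-case = 35 → A1.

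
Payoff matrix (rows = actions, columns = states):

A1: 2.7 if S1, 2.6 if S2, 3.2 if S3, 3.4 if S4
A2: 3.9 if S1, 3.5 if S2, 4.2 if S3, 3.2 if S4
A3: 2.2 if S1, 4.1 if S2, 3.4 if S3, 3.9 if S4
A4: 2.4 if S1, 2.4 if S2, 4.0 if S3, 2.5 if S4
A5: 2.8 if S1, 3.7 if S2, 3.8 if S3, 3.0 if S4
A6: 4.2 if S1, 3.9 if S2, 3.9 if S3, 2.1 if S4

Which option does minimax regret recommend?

Column bests: S1=4.2, S2=4.1, S3=4.2, S4=3.9.
A1 regrets: 1.5, 1.5, 1.0, 0.5 → max 1.5
A2 regrets: 0.3, 0.6, 0.0, 0.7 → max 0.7
A3 regrets: 2.0, 0.0, 0.8, 0.0 → max 2.0
A4 regrets: 1.8, 1.7, 0.2, 1.4 → max 1.8
A5 regrets: 1.4, 0.4, 0.4, 0.9 → max 1.4
A6 regrets: 0.0, 0.2, 0.3, 1.8 → max 1.8
Smallest max regret = 0.7 → A2.

A2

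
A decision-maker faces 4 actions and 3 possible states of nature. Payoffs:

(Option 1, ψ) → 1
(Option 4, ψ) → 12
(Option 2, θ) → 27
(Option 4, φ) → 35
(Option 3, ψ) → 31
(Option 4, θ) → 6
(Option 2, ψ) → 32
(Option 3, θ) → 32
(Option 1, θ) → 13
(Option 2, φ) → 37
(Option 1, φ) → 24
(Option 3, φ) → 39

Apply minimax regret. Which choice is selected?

Column bests: θ=32, φ=39, ψ=32.
Option 1 regrets: 19, 15, 31 → max 31
Option 2 regrets: 5, 2, 0 → max 5
Option 3 regrets: 0, 0, 1 → max 1
Option 4 regrets: 26, 4, 20 → max 26
Smallest max regret = 1 → Option 3.

Option 3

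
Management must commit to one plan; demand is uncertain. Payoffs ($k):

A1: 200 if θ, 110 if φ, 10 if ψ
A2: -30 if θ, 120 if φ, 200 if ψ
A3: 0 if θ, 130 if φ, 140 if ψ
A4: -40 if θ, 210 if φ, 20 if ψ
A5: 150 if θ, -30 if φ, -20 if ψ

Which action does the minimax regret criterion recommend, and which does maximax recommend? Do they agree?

Column bests: θ=200, φ=210, ψ=200.
A1 regrets: 0, 100, 190 → max 190
A2 regrets: 230, 90, 0 → max 230
A3 regrets: 200, 80, 60 → max 200
A4 regrets: 240, 0, 180 → max 240
A5 regrets: 50, 240, 220 → max 240
Smallest max regret = 190 → A1.
Row maxima: A1=200, A2=200, A3=140, A4=210, A5=150
Best best-case = 210 → A4.

minimax regret → A1; maximax → A4 (disagree)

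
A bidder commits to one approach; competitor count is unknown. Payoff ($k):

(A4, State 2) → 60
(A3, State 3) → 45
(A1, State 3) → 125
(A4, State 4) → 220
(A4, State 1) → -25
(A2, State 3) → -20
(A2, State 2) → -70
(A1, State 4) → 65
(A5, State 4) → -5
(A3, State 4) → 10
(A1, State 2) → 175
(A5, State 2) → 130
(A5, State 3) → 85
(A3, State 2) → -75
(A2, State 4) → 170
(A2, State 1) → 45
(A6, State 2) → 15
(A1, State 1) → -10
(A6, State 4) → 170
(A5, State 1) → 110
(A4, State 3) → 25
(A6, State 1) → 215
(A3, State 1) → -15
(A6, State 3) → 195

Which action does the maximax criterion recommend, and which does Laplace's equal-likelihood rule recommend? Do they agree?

Row maxima: A1=175, A2=170, A3=45, A4=220, A5=130, A6=215
Best best-case = 220 → A4.
Row averages: A1=88.75, A2=31.25, A3=-8.75, A4=70, A5=80, A6=148.75
Highest average = 148.75 → A6.

maximax → A4; laplace → A6 (disagree)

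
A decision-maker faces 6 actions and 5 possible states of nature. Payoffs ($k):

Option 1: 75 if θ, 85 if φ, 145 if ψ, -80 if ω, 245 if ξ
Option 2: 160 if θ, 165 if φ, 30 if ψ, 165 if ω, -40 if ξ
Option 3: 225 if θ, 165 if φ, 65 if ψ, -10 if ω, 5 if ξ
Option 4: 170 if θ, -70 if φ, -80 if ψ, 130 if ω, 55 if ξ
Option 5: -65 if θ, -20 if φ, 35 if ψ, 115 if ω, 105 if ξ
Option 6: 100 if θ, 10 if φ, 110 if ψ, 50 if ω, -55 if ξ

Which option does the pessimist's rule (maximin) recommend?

Row minima: Option 1=-80, Option 2=-40, Option 3=-10, Option 4=-80, Option 5=-65, Option 6=-55
Best worst-case = -10 → Option 3.

Option 3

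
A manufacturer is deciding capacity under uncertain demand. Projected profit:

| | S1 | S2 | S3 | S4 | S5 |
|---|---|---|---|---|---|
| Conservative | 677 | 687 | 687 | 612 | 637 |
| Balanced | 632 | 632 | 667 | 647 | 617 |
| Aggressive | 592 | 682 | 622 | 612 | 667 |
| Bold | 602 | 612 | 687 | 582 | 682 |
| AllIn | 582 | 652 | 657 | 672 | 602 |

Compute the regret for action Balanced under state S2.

Best payoff under S2 is 687.
Regret = 687 − 632 = 55.

55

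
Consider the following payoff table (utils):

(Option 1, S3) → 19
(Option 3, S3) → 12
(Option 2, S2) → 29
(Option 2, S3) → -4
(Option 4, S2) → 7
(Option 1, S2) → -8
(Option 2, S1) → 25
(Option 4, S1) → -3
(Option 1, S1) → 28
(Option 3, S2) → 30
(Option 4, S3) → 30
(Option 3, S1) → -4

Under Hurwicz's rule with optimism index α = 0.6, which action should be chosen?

Option 4

Option 1: 0.6·28 + 0.4·(-8) = 13.6
Option 2: 0.6·29 + 0.4·(-4) = 15.8
Option 3: 0.6·30 + 0.4·(-4) = 16.4
Option 4: 0.6·30 + 0.4·(-3) = 16.8
Highest Hurwicz score = 16.8 → Option 4.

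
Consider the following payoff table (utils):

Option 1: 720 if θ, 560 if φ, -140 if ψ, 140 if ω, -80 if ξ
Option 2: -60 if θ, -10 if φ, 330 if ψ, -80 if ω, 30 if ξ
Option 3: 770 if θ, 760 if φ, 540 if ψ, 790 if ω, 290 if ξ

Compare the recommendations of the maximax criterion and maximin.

maximax → Option 3; maximin → Option 3 (agree)

Row maxima: Option 1=720, Option 2=330, Option 3=790
Best best-case = 790 → Option 3.
Row minima: Option 1=-140, Option 2=-80, Option 3=290
Best worst-case = 290 → Option 3.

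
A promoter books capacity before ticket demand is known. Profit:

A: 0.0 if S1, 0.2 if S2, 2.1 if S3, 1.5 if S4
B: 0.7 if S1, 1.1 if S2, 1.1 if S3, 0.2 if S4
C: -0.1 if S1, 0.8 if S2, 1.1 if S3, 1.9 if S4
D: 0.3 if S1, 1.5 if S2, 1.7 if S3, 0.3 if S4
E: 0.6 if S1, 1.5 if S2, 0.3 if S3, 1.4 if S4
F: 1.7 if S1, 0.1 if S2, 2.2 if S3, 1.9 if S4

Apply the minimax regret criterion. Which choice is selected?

Column bests: S1=1.7, S2=1.5, S3=2.2, S4=1.9.
A regrets: 1.7, 1.3, 0.1, 0.4 → max 1.7
B regrets: 1.0, 0.4, 1.1, 1.7 → max 1.7
C regrets: 1.8, 0.7, 1.1, 0.0 → max 1.8
D regrets: 1.4, 0.0, 0.5, 1.6 → max 1.6
E regrets: 1.1, 0.0, 1.9, 0.5 → max 1.9
F regrets: 0.0, 1.4, 0.0, 0.0 → max 1.4
Smallest max regret = 1.4 → F.

F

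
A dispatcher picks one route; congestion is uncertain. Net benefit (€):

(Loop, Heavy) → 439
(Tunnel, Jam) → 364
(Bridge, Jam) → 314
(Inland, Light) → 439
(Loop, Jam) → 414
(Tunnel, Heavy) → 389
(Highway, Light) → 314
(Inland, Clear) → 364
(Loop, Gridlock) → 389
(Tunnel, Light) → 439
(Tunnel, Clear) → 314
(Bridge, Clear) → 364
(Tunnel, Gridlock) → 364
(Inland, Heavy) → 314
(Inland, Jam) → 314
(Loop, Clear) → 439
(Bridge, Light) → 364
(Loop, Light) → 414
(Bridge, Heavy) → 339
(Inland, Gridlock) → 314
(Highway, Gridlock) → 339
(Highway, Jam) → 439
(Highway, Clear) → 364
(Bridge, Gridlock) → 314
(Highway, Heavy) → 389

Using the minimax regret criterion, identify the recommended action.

Loop

Column bests: Clear=439, Light=439, Heavy=439, Jam=439, Gridlock=389.
Inland regrets: 75, 0, 125, 125, 75 → max 125
Bridge regrets: 75, 75, 100, 125, 75 → max 125
Highway regrets: 75, 125, 50, 0, 50 → max 125
Tunnel regrets: 125, 0, 50, 75, 25 → max 125
Loop regrets: 0, 25, 0, 25, 0 → max 25
Smallest max regret = 25 → Loop.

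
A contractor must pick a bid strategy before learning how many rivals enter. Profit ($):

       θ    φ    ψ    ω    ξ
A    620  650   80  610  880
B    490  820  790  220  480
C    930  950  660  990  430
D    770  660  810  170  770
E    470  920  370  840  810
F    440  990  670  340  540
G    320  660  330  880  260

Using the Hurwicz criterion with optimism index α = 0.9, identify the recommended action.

A: 0.9·880 + 0.1·80 = 800
B: 0.9·820 + 0.1·220 = 760
C: 0.9·990 + 0.1·430 = 934
D: 0.9·810 + 0.1·170 = 746
E: 0.9·920 + 0.1·370 = 865
F: 0.9·990 + 0.1·340 = 925
G: 0.9·880 + 0.1·260 = 818
Highest Hurwicz score = 934 → C.

C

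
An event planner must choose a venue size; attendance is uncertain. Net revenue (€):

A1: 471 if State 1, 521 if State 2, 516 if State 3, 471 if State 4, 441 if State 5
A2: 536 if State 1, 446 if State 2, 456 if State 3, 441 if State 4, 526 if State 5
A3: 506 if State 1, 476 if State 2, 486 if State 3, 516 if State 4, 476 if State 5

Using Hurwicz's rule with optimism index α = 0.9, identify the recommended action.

A2

A1: 0.9·521 + 0.1·441 = 513
A2: 0.9·536 + 0.1·441 = 526.5
A3: 0.9·516 + 0.1·476 = 512
Highest Hurwicz score = 526.5 → A2.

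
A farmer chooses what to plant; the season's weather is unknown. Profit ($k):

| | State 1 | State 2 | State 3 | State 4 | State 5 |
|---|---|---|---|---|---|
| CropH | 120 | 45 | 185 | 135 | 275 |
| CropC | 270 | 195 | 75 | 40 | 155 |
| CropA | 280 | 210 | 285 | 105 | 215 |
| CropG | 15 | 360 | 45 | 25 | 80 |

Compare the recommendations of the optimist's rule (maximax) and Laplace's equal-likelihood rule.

Row maxima: CropH=275, CropC=270, CropA=285, CropG=360
Best best-case = 360 → CropG.
Row averages: CropH=152, CropC=147, CropA=219, CropG=105
Highest average = 219 → CropA.

maximax → CropG; laplace → CropA (disagree)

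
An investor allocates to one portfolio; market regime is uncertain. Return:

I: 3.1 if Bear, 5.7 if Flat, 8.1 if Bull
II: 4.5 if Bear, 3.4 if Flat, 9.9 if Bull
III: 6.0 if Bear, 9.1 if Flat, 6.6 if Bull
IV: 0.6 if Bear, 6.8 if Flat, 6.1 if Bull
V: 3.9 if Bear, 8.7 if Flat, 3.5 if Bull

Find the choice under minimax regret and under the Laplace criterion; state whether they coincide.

Column bests: Bear=6.0, Flat=9.1, Bull=9.9.
I regrets: 2.9, 3.4, 1.8 → max 3.4
II regrets: 1.5, 5.7, 0.0 → max 5.7
III regrets: 0.0, 0.0, 3.3 → max 3.3
IV regrets: 5.4, 2.3, 3.8 → max 5.4
V regrets: 2.1, 0.4, 6.4 → max 6.4
Smallest max regret = 3.3 → III.
Row averages: I=169/30, II=89/15, III=217/30, IV=4.5, V=161/30
Highest average = 217/30 → III.

minimax regret → III; laplace → III (agree)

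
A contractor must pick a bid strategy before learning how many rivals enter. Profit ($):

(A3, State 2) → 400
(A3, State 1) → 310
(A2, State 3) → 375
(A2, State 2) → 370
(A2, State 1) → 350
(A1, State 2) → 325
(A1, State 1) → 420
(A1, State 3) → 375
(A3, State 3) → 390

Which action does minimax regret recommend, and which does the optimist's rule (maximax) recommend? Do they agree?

Column bests: State 1=420, State 2=400, State 3=390.
A1 regrets: 0, 75, 15 → max 75
A2 regrets: 70, 30, 15 → max 70
A3 regrets: 110, 0, 0 → max 110
Smallest max regret = 70 → A2.
Row maxima: A1=420, A2=375, A3=400
Best best-case = 420 → A1.

minimax regret → A2; maximax → A1 (disagree)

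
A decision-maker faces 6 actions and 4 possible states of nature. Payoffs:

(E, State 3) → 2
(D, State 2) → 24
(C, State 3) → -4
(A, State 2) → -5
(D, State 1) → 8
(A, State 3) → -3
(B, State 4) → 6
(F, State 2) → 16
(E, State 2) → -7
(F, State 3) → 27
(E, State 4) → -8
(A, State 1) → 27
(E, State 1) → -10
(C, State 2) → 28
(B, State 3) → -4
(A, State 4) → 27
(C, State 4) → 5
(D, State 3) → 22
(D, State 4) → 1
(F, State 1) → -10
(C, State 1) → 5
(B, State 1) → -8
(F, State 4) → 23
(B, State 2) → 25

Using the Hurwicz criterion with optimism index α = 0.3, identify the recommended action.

A: 0.3·27 + 0.7·(-5) = 4.6
B: 0.3·25 + 0.7·(-8) = 1.9
C: 0.3·28 + 0.7·(-4) = 5.6
D: 0.3·24 + 0.7·1 = 7.9
E: 0.3·2 + 0.7·(-10) = -6.4
F: 0.3·27 + 0.7·(-10) = 1.1
Highest Hurwicz score = 7.9 → D.

D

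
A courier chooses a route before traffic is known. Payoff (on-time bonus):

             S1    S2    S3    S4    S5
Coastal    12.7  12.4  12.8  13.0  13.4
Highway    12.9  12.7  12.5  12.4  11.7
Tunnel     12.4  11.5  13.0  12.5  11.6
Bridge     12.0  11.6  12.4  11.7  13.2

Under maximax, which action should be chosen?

Row maxima: Coastal=13.4, Highway=12.9, Tunnel=13.0, Bridge=13.2
Best best-case = 13.4 → Coastal.

Coastal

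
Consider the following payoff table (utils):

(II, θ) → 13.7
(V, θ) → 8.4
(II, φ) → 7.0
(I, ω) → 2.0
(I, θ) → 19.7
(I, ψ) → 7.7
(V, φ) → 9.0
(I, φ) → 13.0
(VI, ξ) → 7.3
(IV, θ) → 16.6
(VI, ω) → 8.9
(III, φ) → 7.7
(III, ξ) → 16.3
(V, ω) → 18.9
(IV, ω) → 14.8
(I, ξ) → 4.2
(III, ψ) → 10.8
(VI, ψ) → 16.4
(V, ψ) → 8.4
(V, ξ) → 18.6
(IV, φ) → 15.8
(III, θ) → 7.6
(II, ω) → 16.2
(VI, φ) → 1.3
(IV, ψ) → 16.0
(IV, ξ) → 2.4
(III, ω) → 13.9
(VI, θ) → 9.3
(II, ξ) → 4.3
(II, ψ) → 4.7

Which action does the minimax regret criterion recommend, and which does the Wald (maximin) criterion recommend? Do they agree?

minimax regret → V; maximin → V (agree)

Column bests: θ=19.7, φ=15.8, ψ=16.4, ω=18.9, ξ=18.6.
I regrets: 0.0, 2.8, 8.7, 16.9, 14.4 → max 16.9
II regrets: 6.0, 8.8, 11.7, 2.7, 14.3 → max 14.3
III regrets: 12.1, 8.1, 5.6, 5.0, 2.3 → max 12.1
IV regrets: 3.1, 0.0, 0.4, 4.1, 16.2 → max 16.2
V regrets: 11.3, 6.8, 8.0, 0.0, 0.0 → max 11.3
VI regrets: 10.4, 14.5, 0.0, 10.0, 11.3 → max 14.5
Smallest max regret = 11.3 → V.
Row minima: I=2.0, II=4.3, III=7.6, IV=2.4, V=8.4, VI=1.3
Best worst-case = 8.4 → V.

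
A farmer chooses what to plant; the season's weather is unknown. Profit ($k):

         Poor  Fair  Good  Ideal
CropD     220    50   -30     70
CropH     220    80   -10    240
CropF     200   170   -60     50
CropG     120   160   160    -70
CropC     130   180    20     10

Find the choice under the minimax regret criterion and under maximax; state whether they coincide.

Column bests: Poor=220, Fair=180, Good=160, Ideal=240.
CropD regrets: 0, 130, 190, 170 → max 190
CropH regrets: 0, 100, 170, 0 → max 170
CropF regrets: 20, 10, 220, 190 → max 220
CropG regrets: 100, 20, 0, 310 → max 310
CropC regrets: 90, 0, 140, 230 → max 230
Smallest max regret = 170 → CropH.
Row maxima: CropD=220, CropH=240, CropF=200, CropG=160, CropC=180
Best best-case = 240 → CropH.

minimax regret → CropH; maximax → CropH (agree)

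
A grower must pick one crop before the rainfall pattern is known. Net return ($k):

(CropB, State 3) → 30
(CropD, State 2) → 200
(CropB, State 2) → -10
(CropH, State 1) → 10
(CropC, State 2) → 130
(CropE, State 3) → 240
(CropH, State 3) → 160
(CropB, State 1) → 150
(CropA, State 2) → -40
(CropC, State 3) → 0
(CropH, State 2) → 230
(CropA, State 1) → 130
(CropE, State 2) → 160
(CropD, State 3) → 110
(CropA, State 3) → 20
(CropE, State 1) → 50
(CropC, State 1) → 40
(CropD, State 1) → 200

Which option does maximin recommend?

CropD

Row minima: CropA=-40, CropH=10, CropD=110, CropB=-10, CropE=50, CropC=0
Best worst-case = 110 → CropD.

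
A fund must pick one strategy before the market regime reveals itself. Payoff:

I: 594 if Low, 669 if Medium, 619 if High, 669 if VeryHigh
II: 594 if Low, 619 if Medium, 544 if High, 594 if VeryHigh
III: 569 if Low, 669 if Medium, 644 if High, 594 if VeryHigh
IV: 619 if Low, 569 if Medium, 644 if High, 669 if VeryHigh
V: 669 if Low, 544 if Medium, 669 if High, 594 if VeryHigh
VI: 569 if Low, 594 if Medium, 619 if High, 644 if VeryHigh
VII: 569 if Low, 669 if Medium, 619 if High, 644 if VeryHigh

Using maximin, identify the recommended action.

I

Row minima: I=594, II=544, III=569, IV=569, V=544, VI=569, VII=569
Best worst-case = 594 → I.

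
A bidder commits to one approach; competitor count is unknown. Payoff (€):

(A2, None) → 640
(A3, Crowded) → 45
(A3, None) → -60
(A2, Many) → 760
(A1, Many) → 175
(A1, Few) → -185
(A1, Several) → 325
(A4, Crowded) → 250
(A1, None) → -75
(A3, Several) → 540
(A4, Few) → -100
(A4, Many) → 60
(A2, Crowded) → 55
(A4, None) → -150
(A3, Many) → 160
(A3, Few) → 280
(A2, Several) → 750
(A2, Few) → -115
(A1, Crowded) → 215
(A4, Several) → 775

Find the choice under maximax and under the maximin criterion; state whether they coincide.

Row maxima: A1=325, A2=760, A3=540, A4=775
Best best-case = 775 → A4.
Row minima: A1=-185, A2=-115, A3=-60, A4=-150
Best worst-case = -60 → A3.

maximax → A4; maximin → A3 (disagree)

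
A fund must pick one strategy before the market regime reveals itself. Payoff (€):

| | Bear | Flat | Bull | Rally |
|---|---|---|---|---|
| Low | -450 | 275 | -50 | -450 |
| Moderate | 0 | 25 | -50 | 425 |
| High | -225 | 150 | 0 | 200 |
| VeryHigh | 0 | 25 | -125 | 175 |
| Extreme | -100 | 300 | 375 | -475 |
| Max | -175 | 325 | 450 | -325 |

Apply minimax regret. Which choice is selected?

Column bests: Bear=0, Flat=325, Bull=450, Rally=425.
Low regrets: 450, 50, 500, 875 → max 875
Moderate regrets: 0, 300, 500, 0 → max 500
High regrets: 225, 175, 450, 225 → max 450
VeryHigh regrets: 0, 300, 575, 250 → max 575
Extreme regrets: 100, 25, 75, 900 → max 900
Max regrets: 175, 0, 0, 750 → max 750
Smallest max regret = 450 → High.

High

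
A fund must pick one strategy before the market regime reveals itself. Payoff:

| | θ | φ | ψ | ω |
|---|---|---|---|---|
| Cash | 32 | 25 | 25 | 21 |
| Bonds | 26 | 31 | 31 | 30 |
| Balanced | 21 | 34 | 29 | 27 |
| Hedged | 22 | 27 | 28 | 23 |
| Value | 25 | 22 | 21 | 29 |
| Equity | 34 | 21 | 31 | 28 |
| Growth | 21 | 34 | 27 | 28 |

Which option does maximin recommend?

Bonds

Row minima: Cash=21, Bonds=26, Balanced=21, Hedged=22, Value=21, Equity=21, Growth=21
Best worst-case = 26 → Bonds.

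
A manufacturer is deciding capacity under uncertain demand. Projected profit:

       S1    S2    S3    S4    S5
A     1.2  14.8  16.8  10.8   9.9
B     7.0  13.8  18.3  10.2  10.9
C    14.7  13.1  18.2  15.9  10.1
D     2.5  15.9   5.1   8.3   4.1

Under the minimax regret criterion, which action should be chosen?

Column bests: S1=14.7, S2=15.9, S3=18.3, S4=15.9, S5=10.9.
A regrets: 13.5, 1.1, 1.5, 5.1, 1.0 → max 13.5
B regrets: 7.7, 2.1, 0.0, 5.7, 0.0 → max 7.7
C regrets: 0.0, 2.8, 0.1, 0.0, 0.8 → max 2.8
D regrets: 12.2, 0.0, 13.2, 7.6, 6.8 → max 13.2
Smallest max regret = 2.8 → C.

C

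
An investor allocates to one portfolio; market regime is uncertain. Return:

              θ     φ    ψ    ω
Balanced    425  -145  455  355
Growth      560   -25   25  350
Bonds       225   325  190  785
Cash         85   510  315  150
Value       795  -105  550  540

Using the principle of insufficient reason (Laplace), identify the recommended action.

Value

Row averages: Balanced=272.5, Growth=227.5, Bonds=381.25, Cash=265, Value=445
Highest average = 445 → Value.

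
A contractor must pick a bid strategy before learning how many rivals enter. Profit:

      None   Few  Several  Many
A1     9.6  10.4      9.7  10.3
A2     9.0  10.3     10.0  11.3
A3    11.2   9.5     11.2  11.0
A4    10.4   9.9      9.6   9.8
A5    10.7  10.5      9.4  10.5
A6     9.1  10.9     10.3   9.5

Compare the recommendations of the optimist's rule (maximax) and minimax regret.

Row maxima: A1=10.4, A2=11.3, A3=11.2, A4=10.4, A5=10.7, A6=10.9
Best best-case = 11.3 → A2.
Column bests: None=11.2, Few=10.9, Several=11.2, Many=11.3.
A1 regrets: 1.6, 0.5, 1.5, 1.0 → max 1.6
A2 regrets: 2.2, 0.6, 1.2, 0.0 → max 2.2
A3 regrets: 0.0, 1.4, 0.0, 0.3 → max 1.4
A4 regrets: 0.8, 1.0, 1.6, 1.5 → max 1.6
A5 regrets: 0.5, 0.4, 1.8, 0.8 → max 1.8
A6 regrets: 2.1, 0.0, 0.9, 1.8 → max 2.1
Smallest max regret = 1.4 → A3.

maximax → A2; minimax regret → A3 (disagree)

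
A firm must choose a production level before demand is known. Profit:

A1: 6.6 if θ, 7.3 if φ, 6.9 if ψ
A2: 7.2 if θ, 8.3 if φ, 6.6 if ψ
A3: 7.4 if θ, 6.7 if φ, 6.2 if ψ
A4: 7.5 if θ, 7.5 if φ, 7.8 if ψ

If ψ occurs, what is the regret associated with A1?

Best payoff under ψ is 7.8.
Regret = 7.8 − 6.9 = 0.9.

0.9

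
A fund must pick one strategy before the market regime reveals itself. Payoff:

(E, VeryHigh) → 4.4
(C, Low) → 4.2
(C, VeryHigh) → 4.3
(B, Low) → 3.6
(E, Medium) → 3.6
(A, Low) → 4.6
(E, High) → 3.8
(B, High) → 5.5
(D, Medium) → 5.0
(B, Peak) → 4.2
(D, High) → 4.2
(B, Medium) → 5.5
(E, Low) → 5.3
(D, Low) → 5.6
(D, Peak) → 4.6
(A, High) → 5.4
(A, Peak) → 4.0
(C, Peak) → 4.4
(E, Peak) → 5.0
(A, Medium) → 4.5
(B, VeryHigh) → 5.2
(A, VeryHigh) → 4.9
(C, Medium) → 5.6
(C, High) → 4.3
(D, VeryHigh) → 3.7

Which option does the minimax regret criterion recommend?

A

Column bests: Low=5.6, Medium=5.6, High=5.5, VeryHigh=5.2, Peak=5.0.
A regrets: 1.0, 1.1, 0.1, 0.3, 1.0 → max 1.1
B regrets: 2.0, 0.1, 0.0, 0.0, 0.8 → max 2.0
C regrets: 1.4, 0.0, 1.2, 0.9, 0.6 → max 1.4
D regrets: 0.0, 0.6, 1.3, 1.5, 0.4 → max 1.5
E regrets: 0.3, 2.0, 1.7, 0.8, 0.0 → max 2.0
Smallest max regret = 1.1 → A.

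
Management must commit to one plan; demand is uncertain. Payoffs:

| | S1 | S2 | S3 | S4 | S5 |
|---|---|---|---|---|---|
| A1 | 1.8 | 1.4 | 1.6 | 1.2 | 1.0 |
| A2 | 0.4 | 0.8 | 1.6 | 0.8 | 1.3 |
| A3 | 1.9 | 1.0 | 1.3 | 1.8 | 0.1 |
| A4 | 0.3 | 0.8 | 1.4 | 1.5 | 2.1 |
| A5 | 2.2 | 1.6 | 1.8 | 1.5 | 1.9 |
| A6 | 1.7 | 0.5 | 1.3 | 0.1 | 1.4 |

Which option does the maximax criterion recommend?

A5

Row maxima: A1=1.8, A2=1.6, A3=1.9, A4=2.1, A5=2.2, A6=1.7
Best best-case = 2.2 → A5.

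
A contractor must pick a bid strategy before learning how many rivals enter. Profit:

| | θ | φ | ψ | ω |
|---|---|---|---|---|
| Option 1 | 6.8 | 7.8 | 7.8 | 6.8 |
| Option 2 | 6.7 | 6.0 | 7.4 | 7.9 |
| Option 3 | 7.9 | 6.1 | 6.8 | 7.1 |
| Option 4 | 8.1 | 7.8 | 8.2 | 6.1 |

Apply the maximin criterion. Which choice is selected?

Option 1

Row minima: Option 1=6.8, Option 2=6.0, Option 3=6.1, Option 4=6.1
Best worst-case = 6.8 → Option 1.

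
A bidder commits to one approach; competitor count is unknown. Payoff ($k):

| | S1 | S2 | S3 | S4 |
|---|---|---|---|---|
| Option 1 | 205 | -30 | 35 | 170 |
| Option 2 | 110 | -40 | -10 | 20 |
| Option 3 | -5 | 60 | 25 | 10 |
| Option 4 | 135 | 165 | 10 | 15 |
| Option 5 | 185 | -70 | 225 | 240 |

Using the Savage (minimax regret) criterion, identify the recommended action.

Option 1

Column bests: S1=205, S2=165, S3=225, S4=240.
Option 1 regrets: 0, 195, 190, 70 → max 195
Option 2 regrets: 95, 205, 235, 220 → max 235
Option 3 regrets: 210, 105, 200, 230 → max 230
Option 4 regrets: 70, 0, 215, 225 → max 225
Option 5 regrets: 20, 235, 0, 0 → max 235
Smallest max regret = 195 → Option 1.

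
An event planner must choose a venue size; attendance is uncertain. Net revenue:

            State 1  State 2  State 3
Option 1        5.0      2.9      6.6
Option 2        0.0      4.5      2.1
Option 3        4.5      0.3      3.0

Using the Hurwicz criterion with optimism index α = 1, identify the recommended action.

Option 1: 1·6.6 + 0·2.9 = 6.6
Option 2: 1·4.5 + 0·0.0 = 4.5
Option 3: 1·4.5 + 0·0.3 = 4.5
Highest Hurwicz score = 6.6 → Option 1.

Option 1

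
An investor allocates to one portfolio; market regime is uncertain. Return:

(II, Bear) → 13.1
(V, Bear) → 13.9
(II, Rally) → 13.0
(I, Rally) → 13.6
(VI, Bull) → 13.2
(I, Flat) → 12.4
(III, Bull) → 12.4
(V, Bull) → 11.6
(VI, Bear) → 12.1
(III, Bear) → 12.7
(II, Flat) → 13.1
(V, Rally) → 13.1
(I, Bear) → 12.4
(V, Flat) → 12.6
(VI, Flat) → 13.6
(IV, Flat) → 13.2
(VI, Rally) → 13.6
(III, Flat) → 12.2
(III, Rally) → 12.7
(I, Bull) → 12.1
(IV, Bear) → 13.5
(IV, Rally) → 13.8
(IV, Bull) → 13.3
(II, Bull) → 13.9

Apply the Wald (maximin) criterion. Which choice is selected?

IV

Row minima: I=12.1, II=13.0, III=12.2, IV=13.2, V=11.6, VI=12.1
Best worst-case = 13.2 → IV.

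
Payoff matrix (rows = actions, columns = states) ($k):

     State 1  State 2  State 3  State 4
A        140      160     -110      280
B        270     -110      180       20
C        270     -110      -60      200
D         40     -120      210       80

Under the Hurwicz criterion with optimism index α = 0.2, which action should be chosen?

A

A: 0.2·280 + 0.8·(-110) = -32
B: 0.2·270 + 0.8·(-110) = -34
C: 0.2·270 + 0.8·(-110) = -34
D: 0.2·210 + 0.8·(-120) = -54
Highest Hurwicz score = -32 → A.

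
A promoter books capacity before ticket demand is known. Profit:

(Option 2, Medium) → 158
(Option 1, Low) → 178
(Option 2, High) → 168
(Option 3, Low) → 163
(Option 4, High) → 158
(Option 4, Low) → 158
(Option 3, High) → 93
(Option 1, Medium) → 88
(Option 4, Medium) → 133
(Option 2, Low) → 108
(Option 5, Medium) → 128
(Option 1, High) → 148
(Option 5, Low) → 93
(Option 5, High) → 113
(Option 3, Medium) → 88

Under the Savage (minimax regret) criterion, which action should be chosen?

Column bests: Low=178, Medium=158, High=168.
Option 1 regrets: 0, 70, 20 → max 70
Option 2 regrets: 70, 0, 0 → max 70
Option 3 regrets: 15, 70, 75 → max 75
Option 4 regrets: 20, 25, 10 → max 25
Option 5 regrets: 85, 30, 55 → max 85
Smallest max regret = 25 → Option 4.

Option 4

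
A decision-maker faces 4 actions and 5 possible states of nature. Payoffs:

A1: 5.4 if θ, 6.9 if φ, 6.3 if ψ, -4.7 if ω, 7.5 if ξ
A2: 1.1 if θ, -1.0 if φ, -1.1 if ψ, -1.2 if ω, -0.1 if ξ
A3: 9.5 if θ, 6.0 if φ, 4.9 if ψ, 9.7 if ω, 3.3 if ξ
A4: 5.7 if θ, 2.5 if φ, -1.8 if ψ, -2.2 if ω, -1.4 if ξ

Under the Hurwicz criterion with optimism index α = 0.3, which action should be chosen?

A1: 0.3·7.5 + 0.7·(-4.7) = -1.04
A2: 0.3·1.1 + 0.7·(-1.2) = -0.51
A3: 0.3·9.7 + 0.7·3.3 = 5.22
A4: 0.3·5.7 + 0.7·(-2.2) = 0.17
Highest Hurwicz score = 5.22 → A3.

A3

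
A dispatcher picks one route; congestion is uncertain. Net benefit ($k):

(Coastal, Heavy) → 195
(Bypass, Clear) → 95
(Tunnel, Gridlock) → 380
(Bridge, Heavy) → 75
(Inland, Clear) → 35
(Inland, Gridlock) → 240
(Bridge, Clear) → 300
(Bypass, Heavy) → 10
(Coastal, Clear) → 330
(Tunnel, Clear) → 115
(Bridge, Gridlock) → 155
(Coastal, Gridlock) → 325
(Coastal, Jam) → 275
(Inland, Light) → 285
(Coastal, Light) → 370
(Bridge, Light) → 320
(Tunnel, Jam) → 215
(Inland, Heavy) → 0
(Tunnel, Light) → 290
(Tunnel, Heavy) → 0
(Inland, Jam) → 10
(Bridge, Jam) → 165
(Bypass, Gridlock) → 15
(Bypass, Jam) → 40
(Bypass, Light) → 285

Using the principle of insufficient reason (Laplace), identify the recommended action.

Coastal

Row averages: Bridge=203, Bypass=89, Tunnel=200, Inland=114, Coastal=299
Highest average = 299 → Coastal.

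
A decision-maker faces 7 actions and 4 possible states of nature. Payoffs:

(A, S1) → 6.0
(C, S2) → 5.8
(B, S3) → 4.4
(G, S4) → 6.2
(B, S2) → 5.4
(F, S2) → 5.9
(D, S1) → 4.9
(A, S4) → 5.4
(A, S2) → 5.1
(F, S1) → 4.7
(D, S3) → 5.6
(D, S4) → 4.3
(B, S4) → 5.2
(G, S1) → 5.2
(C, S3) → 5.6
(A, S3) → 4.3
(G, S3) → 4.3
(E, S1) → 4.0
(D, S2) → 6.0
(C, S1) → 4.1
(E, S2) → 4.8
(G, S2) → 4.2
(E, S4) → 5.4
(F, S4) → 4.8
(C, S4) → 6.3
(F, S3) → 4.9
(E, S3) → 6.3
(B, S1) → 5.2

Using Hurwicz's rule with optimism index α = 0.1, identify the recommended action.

A: 0.1·6.0 + 0.9·4.3 = 4.47
B: 0.1·5.4 + 0.9·4.4 = 4.5
C: 0.1·6.3 + 0.9·4.1 = 4.32
D: 0.1·6.0 + 0.9·4.3 = 4.47
E: 0.1·6.3 + 0.9·4.0 = 4.23
F: 0.1·5.9 + 0.9·4.7 = 4.82
G: 0.1·6.2 + 0.9·4.2 = 4.4
Highest Hurwicz score = 4.82 → F.

F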